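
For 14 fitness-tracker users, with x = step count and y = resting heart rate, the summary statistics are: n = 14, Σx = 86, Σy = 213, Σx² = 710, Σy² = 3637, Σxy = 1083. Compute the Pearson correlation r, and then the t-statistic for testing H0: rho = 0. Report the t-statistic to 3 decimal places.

Numerator: nΣxy − (Σx)(Σy) = 14·1083 − (86)(213) = -3156
Denominator: √[(nΣx²−(Σx)²)(nΣy²−(Σy)²)]
  nΣx²−(Σx)² = 14·710 − 7396 = 2544;  nΣy²−(Σy)² = 14·3637 − 45369 = 5549
  √(2544·5549) = √14116656 = 3757.2139
r = -3156 / 3757.2139 = -0.8400
t = r·√(n−2)/√(1−r²) = -0.8400·√12 / √(1−0.705600) = -2.909845 / 0.542586 = -5.363

-5.363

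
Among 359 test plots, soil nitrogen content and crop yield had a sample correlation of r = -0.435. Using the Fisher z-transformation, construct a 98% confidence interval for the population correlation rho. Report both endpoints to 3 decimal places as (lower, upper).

Fisher z: z_r = atanh(r) = ½·ln((1+(-0.435))/(1−(-0.435))) = -0.466047
SE(z) = 1/√(n−3) = 1/√356 = 0.053000
98% ⇒ z* = 2.326; margin = 2.326·0.053000 = 0.123278
CI on z-scale: (-0.589325, -0.342769)
Back-transform: tanh(-0.589325) = -0.529410, tanh(-0.342769) = -0.329947

(-0.529, -0.330)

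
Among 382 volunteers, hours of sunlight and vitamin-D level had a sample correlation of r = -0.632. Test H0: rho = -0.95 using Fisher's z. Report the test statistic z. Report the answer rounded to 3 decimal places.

Fisher z: atanh(-0.632) = -0.744739, atanh(-0.95) = -1.831781
z = (z_r − z_0)·√(n−3) = (-0.744739 − (-1.831781))·√379 = 1.087042 · 19.467922 = 21.162

21.162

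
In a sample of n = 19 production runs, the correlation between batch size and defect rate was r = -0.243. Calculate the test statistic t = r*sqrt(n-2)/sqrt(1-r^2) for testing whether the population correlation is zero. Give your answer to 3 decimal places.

-1.033

t = r·√(n−2) / √(1−r²) with r = -0.243, n = 19
  = -0.243·√17 / √(1 − 0.059049)
  = -0.243·4.123106 / 0.970026
  = -1.001915 / 0.970026 = -1.033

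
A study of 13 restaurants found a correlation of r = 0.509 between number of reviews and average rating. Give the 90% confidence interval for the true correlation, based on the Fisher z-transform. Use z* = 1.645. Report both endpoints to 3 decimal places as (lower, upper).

z_r = atanh(0.509) = 0.561379;  SE = 1/√(n−3) = 1/√10 = 0.316228
z-limits: 0.561379 ± 1.645·0.316228 = 0.561379 ± 0.520195 = [0.041184, 1.081574]
ρ-limits: (tanh 0.041184, tanh 1.081574) = (0.041, 0.794)

(0.041, 0.794)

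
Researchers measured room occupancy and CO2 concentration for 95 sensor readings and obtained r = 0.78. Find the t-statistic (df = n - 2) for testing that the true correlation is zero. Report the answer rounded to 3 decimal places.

t = r·√(n−2) / √(1−r²) with r = 0.78, n = 95
  = 0.78·√93 / √(1 − 0.6084)
  = 0.78·9.643651 / 0.625780
  = 7.522048 / 0.625780 = 12.020

12.020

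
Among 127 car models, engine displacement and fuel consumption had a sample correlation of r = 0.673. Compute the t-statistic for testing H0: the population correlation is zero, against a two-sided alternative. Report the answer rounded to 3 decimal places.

10.173

1 − r² = 1 − 0.452929 = 0.547071;  √(1−r²) = 0.739642
√(n−2) = √125 = 11.180340
t = r·√(n−2)/√(1−r²) = 0.673 · 11.180340 / 0.739642 = 10.173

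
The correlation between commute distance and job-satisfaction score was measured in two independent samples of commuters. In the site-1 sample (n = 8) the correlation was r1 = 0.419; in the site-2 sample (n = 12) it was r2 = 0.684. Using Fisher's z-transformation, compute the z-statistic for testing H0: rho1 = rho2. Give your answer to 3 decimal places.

-0.699

Fisher z-transforms: z1 = atanh(0.419) = 0.446478, z2 = atanh(0.684) = 0.836592; difference d = -0.390114
Var(d) = 1/5 + 1/9 = 0.2000000 + 0.1111111 = 0.3111111
z = d/√Var(d) = -0.390114 / √0.3111111 = -0.390114 / 0.557773 = -0.699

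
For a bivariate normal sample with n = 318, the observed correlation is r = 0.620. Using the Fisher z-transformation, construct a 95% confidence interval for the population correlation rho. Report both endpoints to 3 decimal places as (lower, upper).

z_r = atanh(0.620) = 0.725005;  SE = 1/√(n−3) = 1/√315 = 0.056344
z-limits: 0.725005 ± 1.960·0.056344 = 0.725005 ± 0.110434 = [0.614571, 0.835439]
ρ-limits: (tanh 0.614571, tanh 0.835439) = (0.547, 0.683)

(0.547, 0.683)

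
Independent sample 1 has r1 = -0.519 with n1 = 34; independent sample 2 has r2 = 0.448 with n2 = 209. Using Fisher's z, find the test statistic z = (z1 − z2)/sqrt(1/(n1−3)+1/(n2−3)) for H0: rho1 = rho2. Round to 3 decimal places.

-5.488

z1 = atanh(-0.519) = -0.574970,  z2 = atanh(0.448) = 0.482195
SE = √(1/(n1−3) + 1/(n2−3)) = √(1/31 + 1/206) = √(0.0322581 + 0.0048544) = √0.0371125 = 0.192646
z = (z1 − z2)/SE = (-0.574970 − 0.482195) / 0.192646 = -1.057165 / 0.192646 = -5.488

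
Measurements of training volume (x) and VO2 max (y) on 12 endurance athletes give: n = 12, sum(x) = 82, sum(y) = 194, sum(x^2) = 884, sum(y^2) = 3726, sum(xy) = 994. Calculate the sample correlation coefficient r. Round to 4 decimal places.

Numerator: nΣxy − (Σx)(Σy) = 12·994 − (82)(194) = -3980
Denominator: √[(nΣx²−(Σx)²)(nΣy²−(Σy)²)]
  nΣx²−(Σx)² = 12·884 − 6724 = 3884;  nΣy²−(Σy)² = 12·3726 − 37636 = 7076
  √(3884·7076) = √27483184 = 5242.4407
r = -3980 / 5242.4407 = -0.7592

-0.7592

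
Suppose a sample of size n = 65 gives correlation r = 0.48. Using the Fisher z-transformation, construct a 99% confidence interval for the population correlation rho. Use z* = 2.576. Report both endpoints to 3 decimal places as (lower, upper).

(0.193, 0.691)

Fisher z: z_r = atanh(r) = ½·ln((1+0.48)/(1−0.48)) = 0.522984
SE(z) = 1/√(n−3) = 1/√62 = 0.127000
99% ⇒ z* = 2.576; margin = 2.576·0.127000 = 0.327152
CI on z-scale: (0.195832, 0.850136)
Back-transform: tanh(0.195832) = 0.193366, tanh(0.850136) = 0.691141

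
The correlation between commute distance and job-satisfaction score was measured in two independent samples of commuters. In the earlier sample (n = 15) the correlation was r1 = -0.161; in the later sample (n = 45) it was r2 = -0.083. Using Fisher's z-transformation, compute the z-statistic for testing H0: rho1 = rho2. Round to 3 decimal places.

-0.242

Fisher z-transforms: z1 = atanh(-0.161) = -0.162413, z2 = atanh(-0.083) = -0.083191; difference d = -0.079222
Var(d) = 1/12 + 1/42 = 0.0833333 + 0.0238095 = 0.1071428
z = d/√Var(d) = -0.079222 / √0.1071428 = -0.079222 / 0.327327 = -0.242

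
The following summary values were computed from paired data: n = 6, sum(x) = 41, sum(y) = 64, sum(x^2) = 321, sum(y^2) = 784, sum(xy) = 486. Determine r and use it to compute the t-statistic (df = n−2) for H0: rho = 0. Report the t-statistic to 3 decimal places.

S_xy = nΣxy − ΣxΣy = 6·486 − 41·64 = 2916 − 2624 = 292
S_xx = nΣx² − (Σx)² = 6·321 − 41² = 1926 − 1681 = 245
S_yy = nΣy² − (Σy)² = 6·784 − 64² = 4704 − 4096 = 608
r = S_xy / √(S_xx·S_yy) = 292 / √(245·608) = 292 / √148960 = 292 / 385.9534 = 0.7566
t = r·√(n−2)/√(1−r²) = 0.7566·√4 / √(1−0.572444) = 1.513200 / 0.653878 = 2.314

2.314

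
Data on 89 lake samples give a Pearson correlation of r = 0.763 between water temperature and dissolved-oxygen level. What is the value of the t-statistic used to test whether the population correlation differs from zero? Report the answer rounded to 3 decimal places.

11.010

1 − r² = 1 − 0.582169 = 0.417831;  √(1−r²) = 0.646398
√(n−2) = √87 = 9.327379
t = r·√(n−2)/√(1−r²) = 0.763 · 9.327379 / 0.646398 = 11.010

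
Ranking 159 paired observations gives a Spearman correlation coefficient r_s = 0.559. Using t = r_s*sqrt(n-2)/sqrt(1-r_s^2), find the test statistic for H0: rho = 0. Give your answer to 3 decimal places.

1 − r_s² = 1 − 0.312481 = 0.687519;  √(1−r_s²) = 0.829168
√(n−2) = √157 = 12.529964
t = r_s·√(n−2)/√(1−r_s²) = 0.559 · 12.529964 / 0.829168 = 8.447

8.447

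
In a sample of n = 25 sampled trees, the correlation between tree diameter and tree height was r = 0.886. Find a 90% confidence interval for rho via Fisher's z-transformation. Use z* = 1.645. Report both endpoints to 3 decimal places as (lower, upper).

Fisher z: z_r = atanh(r) = ½·ln((1+0.886)/(1−0.886)) = 1.403008
SE(z) = 1/√(n−3) = 1/√22 = 0.213201
90% ⇒ z* = 1.645; margin = 1.645·0.213201 = 0.350716
CI on z-scale: (1.052292, 1.753724)
Back-transform: tanh(1.052292) = 0.782696, tanh(1.753724) = 0.941798

(0.783, 0.942)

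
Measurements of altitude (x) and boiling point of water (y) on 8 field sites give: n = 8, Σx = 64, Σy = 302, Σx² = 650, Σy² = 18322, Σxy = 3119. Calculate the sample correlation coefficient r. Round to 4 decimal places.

0.7193

Numerator: nΣxy − (Σx)(Σy) = 8·3119 − (64)(302) = 5624
Denominator: √[(nΣx²−(Σx)²)(nΣy²−(Σy)²)]
  nΣx²−(Σx)² = 8·650 − 4096 = 1104;  nΣy²−(Σy)² = 8·18322 − 91204 = 55372
  √(1104·55372) = √61130688 = 7818.6116
r = 5624 / 7818.6116 = 0.7193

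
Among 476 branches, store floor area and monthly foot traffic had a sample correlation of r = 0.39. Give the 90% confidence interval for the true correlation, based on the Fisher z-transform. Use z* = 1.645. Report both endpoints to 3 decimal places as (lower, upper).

(0.324, 0.452)

Fisher z: z_r = atanh(r) = ½·ln((1+0.39)/(1−0.39)) = 0.411800
SE(z) = 1/√(n−3) = 1/√473 = 0.045980
90% ⇒ z* = 1.645; margin = 1.645·0.045980 = 0.075637
CI on z-scale: (0.336163, 0.487437)
Back-transform: tanh(0.336163) = 0.324048, tanh(0.487437) = 0.452180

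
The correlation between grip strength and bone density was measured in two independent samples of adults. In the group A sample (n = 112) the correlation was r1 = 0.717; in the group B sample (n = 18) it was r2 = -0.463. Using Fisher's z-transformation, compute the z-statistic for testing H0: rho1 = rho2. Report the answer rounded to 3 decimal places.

z1 = atanh(0.717) = 0.901443,  z2 = atanh(-0.463) = -0.501123
SE = √(1/(n1−3) + 1/(n2−3)) = √(1/109 + 1/15) = √(0.0091743 + 0.0666667) = √0.0758410 = 0.275392
z = (z1 − z2)/SE = (0.901443 − (-0.501123)) / 0.275392 = 1.402566 / 0.275392 = 5.093

5.093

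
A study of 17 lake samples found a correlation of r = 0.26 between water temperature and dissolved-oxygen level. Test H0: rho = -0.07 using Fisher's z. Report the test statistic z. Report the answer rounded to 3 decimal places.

1.258

z_r = atanh(0.26) = 0.266108,  z_0 = atanh(-0.07) = -0.070115
SE = 1/√(n−3) = 1/√14 = 0.267261
z = (z_r − z_0)/SE = (0.266108 − (-0.070115)) / 0.267261 = 0.336223 / 0.267261 = 1.258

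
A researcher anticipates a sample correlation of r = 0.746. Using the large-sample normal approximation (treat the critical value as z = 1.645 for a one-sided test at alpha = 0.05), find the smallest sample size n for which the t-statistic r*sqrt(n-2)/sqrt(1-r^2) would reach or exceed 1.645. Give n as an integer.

5

Need r·√(n−2)/√(1−r²) ≥ 1.645
√(n−2) ≥ 1.645·√(1−0.556516) / 0.746 = 1.645·0.665946 / 0.746 = 1.4685
n−2 ≥ 2.1565  ⇒  n ≥ 4.1565
Smallest integer n = 5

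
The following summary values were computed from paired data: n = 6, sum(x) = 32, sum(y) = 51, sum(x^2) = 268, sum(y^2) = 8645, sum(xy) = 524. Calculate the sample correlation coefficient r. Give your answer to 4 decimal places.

S_xy = nΣxy − ΣxΣy = 6·524 − 32·51 = 3144 − 1632 = 1512
S_xx = nΣx² − (Σx)² = 6·268 − 32² = 1608 − 1024 = 584
S_yy = nΣy² − (Σy)² = 6·8645 − 51² = 51870 − 2601 = 49269
r = S_xy / √(S_xx·S_yy) = 1512 / √(584·49269) = 1512 / √28773096 = 1512 / 5364.0559 = 0.2819

0.2819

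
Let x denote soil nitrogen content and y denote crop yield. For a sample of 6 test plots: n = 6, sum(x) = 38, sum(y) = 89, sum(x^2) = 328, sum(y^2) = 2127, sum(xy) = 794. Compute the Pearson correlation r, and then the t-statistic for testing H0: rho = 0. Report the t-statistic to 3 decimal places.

3.491

Numerator: nΣxy − (Σx)(Σy) = 6·794 − (38)(89) = 1382
Denominator: √[(nΣx²−(Σx)²)(nΣy²−(Σy)²)]
  nΣx²−(Σx)² = 6·328 − 1444 = 524;  nΣy²−(Σy)² = 6·2127 − 7921 = 4841
  √(524·4841) = √2536684 = 1592.6971
r = 1382 / 1592.6971 = 0.8677
t = r·√(n−2)/√(1−r²) = 0.8677·√4 / √(1−0.752903) = 1.735400 / 0.497089 = 3.491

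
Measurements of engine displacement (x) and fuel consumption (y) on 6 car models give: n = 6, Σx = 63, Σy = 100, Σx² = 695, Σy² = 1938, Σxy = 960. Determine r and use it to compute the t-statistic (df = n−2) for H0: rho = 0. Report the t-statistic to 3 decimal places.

Numerator: nΣxy − (Σx)(Σy) = 6·960 − (63)(100) = -540
Denominator: √[(nΣx²−(Σx)²)(nΣy²−(Σy)²)]
  nΣx²−(Σx)² = 6·695 − 3969 = 201;  nΣy²−(Σy)² = 6·1938 − 10000 = 1628
  √(201·1628) = √327228 = 572.0385
r = -540 / 572.0385 = -0.9440
t = r·√(n−2)/√(1−r²) = -0.9440·√4 / √(1−0.891136) = -1.888000 / 0.329945 = -5.722

-5.722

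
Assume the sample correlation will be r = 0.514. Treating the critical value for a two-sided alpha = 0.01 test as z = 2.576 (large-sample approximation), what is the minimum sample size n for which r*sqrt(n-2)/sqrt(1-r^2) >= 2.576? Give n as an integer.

Need r·√(n−2)/√(1−r²) ≥ 2.576
√(n−2) ≥ 2.576·√(1−0.264196) / 0.514 = 2.576·0.857790 / 0.514 = 4.2990
n−2 ≥ 18.4814  ⇒  n ≥ 20.4814
Smallest integer n = 21

21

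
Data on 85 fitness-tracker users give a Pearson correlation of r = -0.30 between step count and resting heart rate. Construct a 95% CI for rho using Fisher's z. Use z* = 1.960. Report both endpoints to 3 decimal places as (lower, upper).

z_r = atanh(-0.30) = -0.309520;  SE = 1/√(n−3) = 1/√82 = 0.110432
z-limits: -0.309520 ± 1.960·0.110432 = -0.309520 ± 0.216447 = [-0.525967, -0.093073]
ρ-limits: (tanh -0.525967, tanh -0.093073) = (-0.482, -0.093)

(-0.482, -0.093)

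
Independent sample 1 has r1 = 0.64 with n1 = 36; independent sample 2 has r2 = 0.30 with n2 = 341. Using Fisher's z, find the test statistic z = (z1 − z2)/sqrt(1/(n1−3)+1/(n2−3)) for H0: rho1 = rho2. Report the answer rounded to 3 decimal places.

2.460

z1 = atanh(0.64) = 0.758174,  z2 = atanh(0.30) = 0.309520
SE = √(1/(n1−3) + 1/(n2−3)) = √(1/33 + 1/338) = √(0.0303030 + 0.0029586) = √0.0332616 = 0.182378
z = (z1 − z2)/SE = (0.758174 − 0.309520) / 0.182378 = 0.448654 / 0.182378 = 2.460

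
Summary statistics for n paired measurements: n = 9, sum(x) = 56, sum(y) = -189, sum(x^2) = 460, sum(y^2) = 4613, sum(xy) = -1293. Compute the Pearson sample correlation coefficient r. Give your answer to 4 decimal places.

-0.4365

S_xy = nΣxy − ΣxΣy = 9·(-1293) − 56·(-189) = -11637 − (-10584) = -1053
S_xx = nΣx² − (Σx)² = 9·460 − 56² = 4140 − 3136 = 1004
S_yy = nΣy² − (Σy)² = 9·4613 − (-189)² = 41517 − 35721 = 5796
r = S_xy / √(S_xx·S_yy) = -1053 / √(1004·5796) = -1053 / √5819184 = -1053 / 2412.2985 = -0.4365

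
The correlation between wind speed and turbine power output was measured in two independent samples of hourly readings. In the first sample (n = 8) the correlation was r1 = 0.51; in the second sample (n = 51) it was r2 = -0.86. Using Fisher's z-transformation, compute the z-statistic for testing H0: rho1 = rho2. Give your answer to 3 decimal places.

z1 = atanh(0.51) = 0.562730,  z2 = atanh(-0.86) = -1.293345
SE = √(1/(n1−3) + 1/(n2−3)) = √(1/5 + 1/48) = √(0.2000000 + 0.0208333) = √0.2208333 = 0.469929
z = (z1 − z2)/SE = (0.562730 − (-1.293345)) / 0.469929 = 1.856075 / 0.469929 = 3.950

3.950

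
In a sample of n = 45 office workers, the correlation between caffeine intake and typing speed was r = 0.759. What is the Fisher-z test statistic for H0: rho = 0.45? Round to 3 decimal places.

z_r = atanh(0.759) = 0.993852,  z_0 = atanh(0.45) = 0.484700
SE = 1/√(n−3) = 1/√42 = 0.154303
z = (z_r − z_0)/SE = (0.993852 − 0.484700) / 0.154303 = 0.509152 / 0.154303 = 3.300

3.300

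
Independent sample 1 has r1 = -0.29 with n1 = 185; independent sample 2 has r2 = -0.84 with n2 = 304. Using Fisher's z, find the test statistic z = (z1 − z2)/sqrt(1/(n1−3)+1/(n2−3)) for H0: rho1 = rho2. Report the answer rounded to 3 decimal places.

z1 = atanh(-0.29) = -0.298566,  z2 = atanh(-0.84) = -1.221174
SE = √(1/(n1−3) + 1/(n2−3)) = √(1/182 + 1/301) = √(0.0054945 + 0.0033223) = √0.0088168 = 0.093898
z = (z1 − z2)/SE = (-0.298566 − (-1.221174)) / 0.093898 = 0.922608 / 0.093898 = 9.826

9.826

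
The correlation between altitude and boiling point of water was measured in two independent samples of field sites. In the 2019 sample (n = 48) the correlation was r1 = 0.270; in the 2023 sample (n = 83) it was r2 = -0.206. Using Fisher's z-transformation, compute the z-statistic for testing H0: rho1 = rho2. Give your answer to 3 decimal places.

z1 = atanh(0.270) = 0.276864,  z2 = atanh(-0.206) = -0.208990
SE = √(1/(n1−3) + 1/(n2−3)) = √(1/45 + 1/80) = √(0.0222222 + 0.0125000) = √0.0347222 = 0.186339
z = (z1 − z2)/SE = (0.276864 − (-0.208990)) / 0.186339 = 0.485854 / 0.186339 = 2.607

2.607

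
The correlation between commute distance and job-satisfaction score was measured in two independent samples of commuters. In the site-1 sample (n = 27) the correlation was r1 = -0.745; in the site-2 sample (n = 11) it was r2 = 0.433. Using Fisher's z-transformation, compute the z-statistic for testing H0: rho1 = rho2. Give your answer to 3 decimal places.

-3.491

z1 = atanh(-0.745) = -0.961623,  z2 = atanh(0.433) = 0.463583
SE = √(1/(n1−3) + 1/(n2−3)) = √(1/24 + 1/8) = √(0.0416667 + 0.1250000) = √0.1666667 = 0.408248
z = (z1 − z2)/SE = (-0.961623 − 0.463583) / 0.408248 = -1.425206 / 0.408248 = -3.491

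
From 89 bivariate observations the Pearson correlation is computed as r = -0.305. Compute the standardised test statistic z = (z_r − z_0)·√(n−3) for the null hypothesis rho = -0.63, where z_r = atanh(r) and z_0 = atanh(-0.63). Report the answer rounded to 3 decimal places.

3.954

z_r = atanh(-0.305) = -0.315023,  z_0 = atanh(-0.63) = -0.741416
SE = 1/√(n−3) = 1/√86 = 0.107833
z = (z_r − z_0)/SE = (-0.315023 − (-0.741416)) / 0.107833 = 0.426393 / 0.107833 = 3.954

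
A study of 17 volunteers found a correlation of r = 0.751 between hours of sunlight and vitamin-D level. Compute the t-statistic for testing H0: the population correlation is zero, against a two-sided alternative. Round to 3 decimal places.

t = r·√(n−2) / √(1−r²) with r = 0.751, n = 17
  = 0.751·√15 / √(1 − 0.564001)
  = 0.751·3.872983 / 0.660302
  = 2.908610 / 0.660302 = 4.405

4.405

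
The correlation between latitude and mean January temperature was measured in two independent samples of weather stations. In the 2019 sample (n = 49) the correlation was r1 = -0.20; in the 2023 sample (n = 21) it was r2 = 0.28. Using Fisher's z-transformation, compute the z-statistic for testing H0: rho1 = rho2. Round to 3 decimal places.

z1 = atanh(-0.20) = -0.202733,  z2 = atanh(0.28) = 0.287682
SE = √(1/(n1−3) + 1/(n2−3)) = √(1/46 + 1/18) = √(0.0217391 + 0.0555556) = √0.0772947 = 0.278019
z = (z1 − z2)/SE = (-0.202733 − 0.287682) / 0.278019 = -0.490415 / 0.278019 = -1.764

-1.764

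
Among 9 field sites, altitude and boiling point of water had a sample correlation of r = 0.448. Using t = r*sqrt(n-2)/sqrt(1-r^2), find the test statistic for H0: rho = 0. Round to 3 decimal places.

1.326

1 − r² = 1 − 0.200704 = 0.799296;  √(1−r²) = 0.894034
√(n−2) = √7 = 2.645751
t = r·√(n−2)/√(1−r²) = 0.448 · 2.645751 / 0.894034 = 1.326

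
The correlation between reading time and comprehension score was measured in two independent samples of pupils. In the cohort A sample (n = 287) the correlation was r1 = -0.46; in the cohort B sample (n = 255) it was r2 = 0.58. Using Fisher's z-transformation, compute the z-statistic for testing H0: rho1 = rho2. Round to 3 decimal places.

-13.401

Fisher z-transforms: z1 = atanh(-0.46) = -0.497311, z2 = atanh(0.58) = 0.662463; difference d = -1.159774
Var(d) = 1/284 + 1/252 = 0.0035211 + 0.0039683 = 0.0074894
z = d/√Var(d) = -1.159774 / √0.0074894 = -1.159774 / 0.086541 = -13.401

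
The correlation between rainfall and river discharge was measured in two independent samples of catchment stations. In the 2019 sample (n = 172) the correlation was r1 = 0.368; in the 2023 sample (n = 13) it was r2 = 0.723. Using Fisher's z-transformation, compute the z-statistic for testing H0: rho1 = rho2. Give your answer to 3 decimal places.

z1 = atanh(0.368) = 0.386108,  z2 = atanh(0.723) = 0.913902
SE = √(1/(n1−3) + 1/(n2−3)) = √(1/169 + 1/10) = √(0.0059172 + 0.1000000) = √0.1059172 = 0.325449
z = (z1 − z2)/SE = (0.386108 − 0.913902) / 0.325449 = -0.527794 / 0.325449 = -1.622

-1.622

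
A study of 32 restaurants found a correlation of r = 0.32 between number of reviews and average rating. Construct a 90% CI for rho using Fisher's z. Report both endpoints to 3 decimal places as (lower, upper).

z_r = atanh(0.32) = 0.331647;  SE = 1/√(n−3) = 1/√29 = 0.185695
z-limits: 0.331647 ± 1.645·0.185695 = 0.331647 ± 0.305468 = [0.026179, 0.637115]
ρ-limits: (tanh 0.026179, tanh 0.637115) = (0.026, 0.563)

(0.026, 0.563)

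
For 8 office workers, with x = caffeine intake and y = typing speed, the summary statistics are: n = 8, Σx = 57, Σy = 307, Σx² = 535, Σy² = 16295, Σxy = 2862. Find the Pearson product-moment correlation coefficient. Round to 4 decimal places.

S_xy = nΣxy − ΣxΣy = 8·2862 − 57·307 = 22896 − 17499 = 5397
S_xx = nΣx² − (Σx)² = 8·535 − 57² = 4280 − 3249 = 1031
S_yy = nΣy² − (Σy)² = 8·16295 − 307² = 130360 − 94249 = 36111
r = S_xy / √(S_xx·S_yy) = 5397 / √(1031·36111) = 5397 / √37230441 = 5397 / 6101.6753 = 0.8845

0.8845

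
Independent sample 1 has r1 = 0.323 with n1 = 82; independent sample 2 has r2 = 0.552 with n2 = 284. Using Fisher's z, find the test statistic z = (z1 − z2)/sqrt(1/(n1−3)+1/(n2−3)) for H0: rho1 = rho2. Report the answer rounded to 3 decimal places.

-2.248

Fisher z-transforms: z1 = atanh(0.323) = 0.334993, z2 = atanh(0.552) = 0.621253; difference d = -0.286260
Var(d) = 1/79 + 1/281 = 0.0126582 + 0.0035587 = 0.0162169
z = d/√Var(d) = -0.286260 / √0.0162169 = -0.286260 / 0.127346 = -2.248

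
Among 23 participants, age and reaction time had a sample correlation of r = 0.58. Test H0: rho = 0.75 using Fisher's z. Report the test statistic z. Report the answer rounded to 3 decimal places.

-1.389

Fisher z: atanh(0.58) = 0.662463, atanh(0.75) = 0.972955
z = (z_r − z_0)·√(n−3) = (0.662463 − 0.972955)·√20 = -0.310492 · 4.472136 = -1.389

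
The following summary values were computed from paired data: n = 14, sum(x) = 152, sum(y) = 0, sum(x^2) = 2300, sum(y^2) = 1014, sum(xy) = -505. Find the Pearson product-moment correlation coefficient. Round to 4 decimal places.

-0.6222

S_xy = nΣxy − ΣxΣy = 14·(-505) − 152·0 = -7070 − 0 = -7070
S_xx = nΣx² − (Σx)² = 14·2300 − 152² = 32200 − 23104 = 9096
S_yy = nΣy² − (Σy)² = 14·1014 − 0² = 14196 − 0 = 14196
r = S_xy / √(S_xx·S_yy) = -7070 / √(9096·14196) = -7070 / √129126816 = -7070 / 11363.3981 = -0.6222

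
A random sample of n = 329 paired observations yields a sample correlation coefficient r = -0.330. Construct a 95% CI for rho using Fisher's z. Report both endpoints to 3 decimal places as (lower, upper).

(-0.423, -0.230)

Fisher z: z_r = atanh(r) = ½·ln((1+(-0.330))/(1−(-0.330))) = -0.342828
SE(z) = 1/√(n−3) = 1/√326 = 0.055385
95% ⇒ z* = 1.960; margin = 1.960·0.055385 = 0.108555
CI on z-scale: (-0.451383, -0.234273)
Back-transform: tanh(-0.451383) = -0.423035, tanh(-0.234273) = -0.230079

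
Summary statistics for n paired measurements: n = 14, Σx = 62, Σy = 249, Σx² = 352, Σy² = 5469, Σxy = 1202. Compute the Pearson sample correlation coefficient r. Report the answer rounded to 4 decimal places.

Numerator: nΣxy − (Σx)(Σy) = 14·1202 − (62)(249) = 1390
Denominator: √[(nΣx²−(Σx)²)(nΣy²−(Σy)²)]
  nΣx²−(Σx)² = 14·352 − 3844 = 1084;  nΣy²−(Σy)² = 14·5469 − 62001 = 14565
  √(1084·14565) = √15788460 = 3973.4695
r = 1390 / 3973.4695 = 0.3498

0.3498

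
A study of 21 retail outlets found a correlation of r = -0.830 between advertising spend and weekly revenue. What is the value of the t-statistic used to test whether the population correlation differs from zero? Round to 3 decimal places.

-6.486

t = r·√(n−2) / √(1−r²) with r = -0.830, n = 21
  = -0.830·√19 / √(1 − 0.688900)
  = -0.830·4.358899 / 0.557763
  = -3.617886 / 0.557763 = -6.486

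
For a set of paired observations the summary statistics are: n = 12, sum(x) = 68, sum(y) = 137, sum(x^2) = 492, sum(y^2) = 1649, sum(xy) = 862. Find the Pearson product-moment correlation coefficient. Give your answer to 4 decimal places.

0.9001

Numerator: nΣxy − (Σx)(Σy) = 12·862 − (68)(137) = 1028
Denominator: √[(nΣx²−(Σx)²)(nΣy²−(Σy)²)]
  nΣx²−(Σx)² = 12·492 − 4624 = 1280;  nΣy²−(Σy)² = 12·1649 − 18769 = 1019
  √(1280·1019) = √1304320 = 1142.0683
r = 1028 / 1142.0683 = 0.9001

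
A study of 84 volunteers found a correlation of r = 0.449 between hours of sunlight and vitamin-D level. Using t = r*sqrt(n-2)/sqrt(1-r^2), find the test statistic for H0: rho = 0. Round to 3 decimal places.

1 − r² = 1 − 0.201601 = 0.798399;  √(1−r²) = 0.893532
√(n−2) = √82 = 9.055385
t = r·√(n−2)/√(1−r²) = 0.449 · 9.055385 / 0.893532 = 4.550

4.550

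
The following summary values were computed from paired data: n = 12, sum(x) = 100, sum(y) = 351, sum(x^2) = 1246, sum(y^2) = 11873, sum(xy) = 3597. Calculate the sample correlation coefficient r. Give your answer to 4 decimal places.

S_xy = nΣxy − ΣxΣy = 12·3597 − 100·351 = 43164 − 35100 = 8064
S_xx = nΣx² − (Σx)² = 12·1246 − 100² = 14952 − 10000 = 4952
S_yy = nΣy² − (Σy)² = 12·11873 − 351² = 142476 − 123201 = 19275
r = S_xy / √(S_xx·S_yy) = 8064 / √(4952·19275) = 8064 / √95449800 = 8064 / 9769.8413 = 0.8254

0.8254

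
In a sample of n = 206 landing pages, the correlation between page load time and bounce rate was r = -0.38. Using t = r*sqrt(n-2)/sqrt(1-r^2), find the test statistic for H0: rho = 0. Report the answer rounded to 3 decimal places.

1 − r² = 1 − 0.1444 = 0.8556;  √(1−r²) = 0.924986
√(n−2) = √204 = 14.282857
t = r·√(n−2)/√(1−r²) = -0.38 · 14.282857 / 0.924986 = -5.868

-5.868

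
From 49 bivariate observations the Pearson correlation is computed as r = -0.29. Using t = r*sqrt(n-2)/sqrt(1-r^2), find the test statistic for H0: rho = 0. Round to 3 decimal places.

1 − r² = 1 − 0.0841 = 0.9159;  √(1−r²) = 0.957027
√(n−2) = √47 = 6.855655
t = r·√(n−2)/√(1−r²) = -0.29 · 6.855655 / 0.957027 = -2.077

-2.077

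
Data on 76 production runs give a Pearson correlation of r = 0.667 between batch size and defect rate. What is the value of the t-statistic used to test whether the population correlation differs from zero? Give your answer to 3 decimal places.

1 − r² = 1 − 0.444889 = 0.555111;  √(1−r²) = 0.745058
√(n−2) = √74 = 8.602325
t = r·√(n−2)/√(1−r²) = 0.667 · 8.602325 / 0.745058 = 7.701

7.701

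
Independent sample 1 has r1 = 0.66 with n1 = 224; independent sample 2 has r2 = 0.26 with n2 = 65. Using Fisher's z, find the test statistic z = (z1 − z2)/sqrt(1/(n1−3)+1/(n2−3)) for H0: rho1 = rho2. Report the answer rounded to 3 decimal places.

3.665

z1 = atanh(0.66) = 0.792814,  z2 = atanh(0.26) = 0.266108
SE = √(1/(n1−3) + 1/(n2−3)) = √(1/221 + 1/62) = √(0.0045249 + 0.0161290) = √0.0206539 = 0.143715
z = (z1 − z2)/SE = (0.792814 − 0.266108) / 0.143715 = 0.526706 / 0.143715 = 3.665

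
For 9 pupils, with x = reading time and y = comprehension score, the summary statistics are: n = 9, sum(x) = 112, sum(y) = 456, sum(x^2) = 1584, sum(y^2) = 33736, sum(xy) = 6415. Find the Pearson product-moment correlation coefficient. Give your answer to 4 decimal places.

Numerator: nΣxy − (Σx)(Σy) = 9·6415 − (112)(456) = 6663
Denominator: √[(nΣx²−(Σx)²)(nΣy²−(Σy)²)]
  nΣx²−(Σx)² = 9·1584 − 12544 = 1712;  nΣy²−(Σy)² = 9·33736 − 207936 = 95688
  √(1712·95688) = √163817856 = 12799.1350
r = 6663 / 12799.1350 = 0.5206

0.5206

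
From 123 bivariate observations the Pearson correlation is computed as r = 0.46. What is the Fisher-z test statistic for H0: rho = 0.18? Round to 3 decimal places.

Fisher z: atanh(0.46) = 0.497311, atanh(0.18) = 0.181983
z = (z_r − z_0)·√(n−3) = (0.497311 − 0.181983)·√120 = 0.315328 · 10.954451 = 3.454

3.454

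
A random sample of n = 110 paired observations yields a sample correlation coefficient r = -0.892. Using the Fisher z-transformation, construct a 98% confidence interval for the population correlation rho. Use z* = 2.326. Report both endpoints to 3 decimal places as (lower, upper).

(-0.930, -0.836)

Fisher z: z_r = atanh(r) = ½·ln((1+(-0.892))/(1−(-0.892))) = -1.431629
SE(z) = 1/√(n−3) = 1/√107 = 0.096674
98% ⇒ z* = 2.326; margin = 2.326·0.096674 = 0.224864
CI on z-scale: (-1.656493, -1.206765)
Back-transform: tanh(-1.656493) = -0.929743, tanh(-1.206765) = -0.835706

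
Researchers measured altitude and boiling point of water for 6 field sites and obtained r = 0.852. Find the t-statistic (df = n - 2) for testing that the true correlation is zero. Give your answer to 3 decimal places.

3.255

t = r·√(n−2) / √(1−r²) with r = 0.852, n = 6
  = 0.852·√4 / √(1 − 0.725904)
  = 0.852·2.000000 / 0.523542
  = 1.704000 / 0.523542 = 3.255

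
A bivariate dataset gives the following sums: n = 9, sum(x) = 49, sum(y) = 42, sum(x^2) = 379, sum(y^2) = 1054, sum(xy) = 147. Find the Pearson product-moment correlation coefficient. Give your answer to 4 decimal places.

Numerator: nΣxy − (Σx)(Σy) = 9·147 − (49)(42) = -735
Denominator: √[(nΣx²−(Σx)²)(nΣy²−(Σy)²)]
  nΣx²−(Σx)² = 9·379 − 2401 = 1010;  nΣy²−(Σy)² = 9·1054 − 1764 = 7722
  √(1010·7722) = √7799220 = 2792.7084
r = -735 / 2792.7084 = -0.2632

-0.2632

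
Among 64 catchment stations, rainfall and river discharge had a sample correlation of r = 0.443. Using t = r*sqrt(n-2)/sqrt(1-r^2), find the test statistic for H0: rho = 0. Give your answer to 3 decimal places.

1 − r² = 1 − 0.196249 = 0.803751;  √(1−r²) = 0.896522
√(n−2) = √62 = 7.874008
t = r·√(n−2)/√(1−r²) = 0.443 · 7.874008 / 0.896522 = 3.891

3.891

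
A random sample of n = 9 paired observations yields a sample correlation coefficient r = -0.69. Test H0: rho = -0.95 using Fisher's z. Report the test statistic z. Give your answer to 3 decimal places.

2.410

z_r = atanh(-0.69) = -0.847956,  z_0 = atanh(-0.95) = -1.831781
SE = 1/√(n−3) = 1/√6 = 0.408248
z = (z_r − z_0)/SE = (-0.847956 − (-1.831781)) / 0.408248 = 0.983825 / 0.408248 = 2.410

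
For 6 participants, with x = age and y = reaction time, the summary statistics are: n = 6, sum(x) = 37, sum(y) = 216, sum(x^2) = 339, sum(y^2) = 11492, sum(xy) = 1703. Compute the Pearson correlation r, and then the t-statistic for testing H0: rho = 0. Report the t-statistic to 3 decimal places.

Numerator: nΣxy − (Σx)(Σy) = 6·1703 − (37)(216) = 2226
Denominator: √[(nΣx²−(Σx)²)(nΣy²−(Σy)²)]
  nΣx²−(Σx)² = 6·339 − 1369 = 665;  nΣy²−(Σy)² = 6·11492 − 46656 = 22296
  √(665·22296) = √14826840 = 3850.5636
r = 2226 / 3850.5636 = 0.5781
t = r·√(n−2)/√(1−r²) = 0.5781·√4 / √(1−0.334200) = 1.156200 / 0.815966 = 1.417

1.417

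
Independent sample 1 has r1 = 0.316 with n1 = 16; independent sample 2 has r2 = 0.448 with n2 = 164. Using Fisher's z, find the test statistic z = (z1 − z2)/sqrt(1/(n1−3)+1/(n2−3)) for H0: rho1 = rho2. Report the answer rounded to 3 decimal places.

z1 = atanh(0.316) = 0.327197,  z2 = atanh(0.448) = 0.482195
SE = √(1/(n1−3) + 1/(n2−3)) = √(1/13 + 1/161) = √(0.0769231 + 0.0062112) = √0.0831343 = 0.288330
z = (z1 − z2)/SE = (0.327197 − 0.482195) / 0.288330 = -0.154998 / 0.288330 = -0.538

-0.538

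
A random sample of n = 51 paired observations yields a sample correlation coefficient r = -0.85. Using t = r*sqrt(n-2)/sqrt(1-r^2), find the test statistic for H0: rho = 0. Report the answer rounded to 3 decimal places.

1 − r² = 1 − 0.7225 = 0.2775;  √(1−r²) = 0.526783
√(n−2) = √49 = 7.000000
t = r·√(n−2)/√(1−r²) = -0.85 · 7.000000 / 0.526783 = -11.295

-11.295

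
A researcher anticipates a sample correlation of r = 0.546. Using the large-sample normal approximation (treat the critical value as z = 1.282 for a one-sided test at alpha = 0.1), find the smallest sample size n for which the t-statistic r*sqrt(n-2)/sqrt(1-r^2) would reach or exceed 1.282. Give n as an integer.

6

Need r·√(n−2)/√(1−r²) ≥ 1.282
√(n−2) ≥ 1.282·√(1−0.298116) / 0.546 = 1.282·0.837785 / 0.546 = 1.9671
n−2 ≥ 3.8695  ⇒  n ≥ 5.8695
Smallest integer n = 6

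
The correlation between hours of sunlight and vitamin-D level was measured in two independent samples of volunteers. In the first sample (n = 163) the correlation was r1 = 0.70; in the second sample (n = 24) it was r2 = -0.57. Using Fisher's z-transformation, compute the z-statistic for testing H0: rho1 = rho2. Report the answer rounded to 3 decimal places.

Fisher z-transforms: z1 = atanh(0.70) = 0.867301, z2 = atanh(-0.57) = -0.647523; difference d = 1.514824
Var(d) = 1/160 + 1/21 = 0.0062500 + 0.0476190 = 0.0538690
z = d/√Var(d) = 1.514824 / √0.0538690 = 1.514824 / 0.232097 = 6.527

6.527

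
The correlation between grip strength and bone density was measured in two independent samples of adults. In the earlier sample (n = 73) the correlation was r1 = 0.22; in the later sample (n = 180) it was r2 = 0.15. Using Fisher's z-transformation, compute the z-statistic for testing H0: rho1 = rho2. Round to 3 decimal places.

0.514

z1 = atanh(0.22) = 0.223656,  z2 = atanh(0.15) = 0.151140
SE = √(1/(n1−3) + 1/(n2−3)) = √(1/70 + 1/177) = √(0.0142857 + 0.0056497) = √0.0199354 = 0.141193
z = (z1 − z2)/SE = (0.223656 − 0.151140) / 0.141193 = 0.072516 / 0.141193 = 0.514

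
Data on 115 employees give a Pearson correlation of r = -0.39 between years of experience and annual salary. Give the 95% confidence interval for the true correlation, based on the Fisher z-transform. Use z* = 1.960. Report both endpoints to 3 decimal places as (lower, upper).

z_r = atanh(-0.39) = -0.411800;  SE = 1/√(n−3) = 1/√112 = 0.094491
z-limits: -0.411800 ± 1.960·0.094491 = -0.411800 ± 0.185202 = [-0.597002, -0.226598]
ρ-limits: (tanh -0.597002, tanh -0.226598) = (-0.535, -0.223)

(-0.535, -0.223)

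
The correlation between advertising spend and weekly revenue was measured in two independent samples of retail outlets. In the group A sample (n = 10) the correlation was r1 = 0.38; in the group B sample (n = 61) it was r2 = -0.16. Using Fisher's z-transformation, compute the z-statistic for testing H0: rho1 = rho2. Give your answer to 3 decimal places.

Fisher z-transforms: z1 = atanh(0.38) = 0.400060, z2 = atanh(-0.16) = -0.161387; difference d = 0.561447
Var(d) = 1/7 + 1/58 = 0.1428571 + 0.0172414 = 0.1600985
z = d/√Var(d) = 0.561447 / √0.1600985 = 0.561447 / 0.400123 = 1.403

1.403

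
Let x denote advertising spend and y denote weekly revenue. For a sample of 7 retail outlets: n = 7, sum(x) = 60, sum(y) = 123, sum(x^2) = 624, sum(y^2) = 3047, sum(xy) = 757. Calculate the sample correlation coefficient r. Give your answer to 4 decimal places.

S_xy = nΣxy − ΣxΣy = 7·757 − 60·123 = 5299 − 7380 = -2081
S_xx = nΣx² − (Σx)² = 7·624 − 60² = 4368 − 3600 = 768
S_yy = nΣy² − (Σy)² = 7·3047 − 123² = 21329 − 15129 = 6200
r = S_xy / √(S_xx·S_yy) = -2081 / √(768·6200) = -2081 / √4761600 = -2081 / 2182.1091 = -0.9537

-0.9537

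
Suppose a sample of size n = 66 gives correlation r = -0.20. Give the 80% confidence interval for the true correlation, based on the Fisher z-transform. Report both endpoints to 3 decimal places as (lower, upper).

z_r = atanh(-0.20) = -0.202733;  SE = 1/√(n−3) = 1/√63 = 0.125988
z-limits: -0.202733 ± 1.282·0.125988 = -0.202733 ± 0.161517 = [-0.364250, -0.041216]
ρ-limits: (tanh -0.364250, tanh -0.041216) = (-0.349, -0.041)

(-0.349, -0.041)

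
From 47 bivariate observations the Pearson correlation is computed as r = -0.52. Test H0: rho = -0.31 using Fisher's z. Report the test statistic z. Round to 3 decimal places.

Fisher z: atanh(-0.52) = -0.576340, atanh(-0.31) = -0.320545
z = (z_r − z_0)·√(n−3) = (-0.576340 − (-0.320545))·√44 = -0.255795 · 6.633250 = -1.697

-1.697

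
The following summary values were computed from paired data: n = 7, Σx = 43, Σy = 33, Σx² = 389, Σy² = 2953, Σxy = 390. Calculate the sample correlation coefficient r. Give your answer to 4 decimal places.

0.3169

Numerator: nΣxy − (Σx)(Σy) = 7·390 − (43)(33) = 1311
Denominator: √[(nΣx²−(Σx)²)(nΣy²−(Σy)²)]
  nΣx²−(Σx)² = 7·389 − 1849 = 874;  nΣy²−(Σy)² = 7·2953 − 1089 = 19582
  √(874·19582) = √17114668 = 4136.9878
r = 1311 / 4136.9878 = 0.3169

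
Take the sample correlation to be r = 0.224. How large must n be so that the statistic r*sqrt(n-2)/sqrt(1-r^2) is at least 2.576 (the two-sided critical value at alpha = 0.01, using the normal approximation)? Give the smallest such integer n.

128

Need r·√(n−2)/√(1−r²) ≥ 2.576
√(n−2) ≥ 2.576·√(1−0.050176) / 0.224 = 2.576·0.974589 / 0.224 = 11.2078
n−2 ≥ 125.6148  ⇒  n ≥ 127.6148
Smallest integer n = 128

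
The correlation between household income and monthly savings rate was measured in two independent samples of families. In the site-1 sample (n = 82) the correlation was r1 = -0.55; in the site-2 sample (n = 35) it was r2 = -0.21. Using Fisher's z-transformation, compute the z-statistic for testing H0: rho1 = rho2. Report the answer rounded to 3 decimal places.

z1 = atanh(-0.55) = -0.618381,  z2 = atanh(-0.21) = -0.213171
SE = √(1/(n1−3) + 1/(n2−3)) = √(1/79 + 1/32) = √(0.0126582 + 0.0312500) = √0.0439082 = 0.209543
z = (z1 − z2)/SE = (-0.618381 − (-0.213171)) / 0.209543 = -0.405210 / 0.209543 = -1.934

-1.934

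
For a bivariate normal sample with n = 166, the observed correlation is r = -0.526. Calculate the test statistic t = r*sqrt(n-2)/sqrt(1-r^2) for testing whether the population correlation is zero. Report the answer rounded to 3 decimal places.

t = r·√(n−2) / √(1−r²) with r = -0.526, n = 166
  = -0.526·√164 / √(1 − 0.276676)
  = -0.526·12.806248 / 0.850485
  = -6.736086 / 0.850485 = -7.920

-7.920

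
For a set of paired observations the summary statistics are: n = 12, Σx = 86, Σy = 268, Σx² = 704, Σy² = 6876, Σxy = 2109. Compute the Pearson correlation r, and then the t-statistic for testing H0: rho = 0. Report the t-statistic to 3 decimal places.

S_xy = nΣxy − ΣxΣy = 12·2109 − 86·268 = 25308 − 23048 = 2260
S_xx = nΣx² − (Σx)² = 12·704 − 86² = 8448 − 7396 = 1052
S_yy = nΣy² − (Σy)² = 12·6876 − 268² = 82512 − 71824 = 10688
r = S_xy / √(S_xx·S_yy) = 2260 / √(1052·10688) = 2260 / √11243776 = 2260 / 3353.1740 = 0.6740
t = r·√(n−2)/√(1−r²) = 0.6740·√10 / √(1−0.454276) = 2.131375 / 0.738731 = 2.885

2.885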